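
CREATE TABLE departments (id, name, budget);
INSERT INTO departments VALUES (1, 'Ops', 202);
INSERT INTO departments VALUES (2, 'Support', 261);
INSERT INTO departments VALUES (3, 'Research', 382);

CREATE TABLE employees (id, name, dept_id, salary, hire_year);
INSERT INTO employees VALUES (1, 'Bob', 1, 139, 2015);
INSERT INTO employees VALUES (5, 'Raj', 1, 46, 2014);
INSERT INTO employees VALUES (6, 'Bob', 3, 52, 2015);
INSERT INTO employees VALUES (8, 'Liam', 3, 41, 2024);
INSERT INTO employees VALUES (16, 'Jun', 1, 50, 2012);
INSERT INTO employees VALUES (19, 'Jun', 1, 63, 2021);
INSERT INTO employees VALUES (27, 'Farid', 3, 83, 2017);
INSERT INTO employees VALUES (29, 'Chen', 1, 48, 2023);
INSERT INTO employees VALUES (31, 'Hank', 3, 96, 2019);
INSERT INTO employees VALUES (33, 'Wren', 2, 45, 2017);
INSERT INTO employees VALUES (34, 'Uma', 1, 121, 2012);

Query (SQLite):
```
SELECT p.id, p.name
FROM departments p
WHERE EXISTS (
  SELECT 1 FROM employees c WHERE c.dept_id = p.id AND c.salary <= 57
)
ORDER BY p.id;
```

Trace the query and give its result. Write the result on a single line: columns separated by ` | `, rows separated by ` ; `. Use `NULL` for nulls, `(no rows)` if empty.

1 | Ops ; 2 | Support ; 3 | Research

For each departments row, check whether any employees with matching dept_id has salary <= 57.
Keep rows where that is true.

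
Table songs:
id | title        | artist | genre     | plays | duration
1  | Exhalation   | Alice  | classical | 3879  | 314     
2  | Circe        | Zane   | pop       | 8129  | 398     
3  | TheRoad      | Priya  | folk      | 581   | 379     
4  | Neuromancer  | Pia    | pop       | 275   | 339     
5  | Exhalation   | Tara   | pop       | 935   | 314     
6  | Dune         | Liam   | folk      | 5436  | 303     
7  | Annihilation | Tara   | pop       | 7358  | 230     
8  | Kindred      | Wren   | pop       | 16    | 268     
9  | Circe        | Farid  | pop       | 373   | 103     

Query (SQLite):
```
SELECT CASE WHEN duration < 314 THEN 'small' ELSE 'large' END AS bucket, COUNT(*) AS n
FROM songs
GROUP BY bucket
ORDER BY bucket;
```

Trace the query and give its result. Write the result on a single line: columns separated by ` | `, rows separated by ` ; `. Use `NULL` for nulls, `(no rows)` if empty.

Bucket rows by duration < 314 → 'small' else 'large'; count each bucket.

large | 5 ; small | 4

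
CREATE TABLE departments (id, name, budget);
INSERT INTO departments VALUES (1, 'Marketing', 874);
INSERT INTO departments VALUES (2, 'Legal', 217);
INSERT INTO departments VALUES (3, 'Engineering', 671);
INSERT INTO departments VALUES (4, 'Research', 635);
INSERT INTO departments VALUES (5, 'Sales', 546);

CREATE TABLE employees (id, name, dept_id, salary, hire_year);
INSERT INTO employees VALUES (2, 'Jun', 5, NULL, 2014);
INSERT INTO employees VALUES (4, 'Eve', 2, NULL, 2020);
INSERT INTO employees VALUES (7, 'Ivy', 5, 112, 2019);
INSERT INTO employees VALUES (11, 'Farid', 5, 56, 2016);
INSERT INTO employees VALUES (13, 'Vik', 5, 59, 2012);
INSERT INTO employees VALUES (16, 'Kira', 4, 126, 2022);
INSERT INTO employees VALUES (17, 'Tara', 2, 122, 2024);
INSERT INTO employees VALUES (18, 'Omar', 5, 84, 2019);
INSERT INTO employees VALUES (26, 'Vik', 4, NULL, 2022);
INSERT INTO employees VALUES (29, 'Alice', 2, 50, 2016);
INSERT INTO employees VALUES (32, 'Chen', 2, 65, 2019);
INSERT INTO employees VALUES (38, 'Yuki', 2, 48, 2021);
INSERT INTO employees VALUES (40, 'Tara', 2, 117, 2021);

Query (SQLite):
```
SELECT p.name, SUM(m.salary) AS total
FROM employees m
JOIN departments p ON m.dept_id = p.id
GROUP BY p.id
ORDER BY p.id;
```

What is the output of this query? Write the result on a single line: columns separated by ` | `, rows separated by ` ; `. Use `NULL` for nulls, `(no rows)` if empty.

Join each employees row to its departments via dept_id.
Group joined rows by departments.id; compute SUM(m.salary) per group.
  2: ids {4, 17, 29, 32, 38, 40} → SUM(m.salary)=402
  4: ids {16, 26} → SUM(m.salary)=126
  5: ids {2, 7, 11, 13, 18} → SUM(m.salary)=311

Legal | 402 ; Research | 126 ; Sales | 311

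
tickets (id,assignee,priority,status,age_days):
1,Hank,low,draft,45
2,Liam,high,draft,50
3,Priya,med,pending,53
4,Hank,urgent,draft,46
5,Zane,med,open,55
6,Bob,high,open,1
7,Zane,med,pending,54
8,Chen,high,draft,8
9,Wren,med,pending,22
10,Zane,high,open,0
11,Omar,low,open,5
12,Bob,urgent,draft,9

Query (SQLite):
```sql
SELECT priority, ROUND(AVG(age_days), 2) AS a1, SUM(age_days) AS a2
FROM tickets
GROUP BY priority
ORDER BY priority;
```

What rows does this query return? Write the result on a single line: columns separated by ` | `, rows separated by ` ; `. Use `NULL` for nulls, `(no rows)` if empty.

high | 14.75 | 59 ; low | 25 | 50 ; med | 46 | 184 ; urgent | 27.5 | 55

Group tickets by priority.
Per group compute: ROUND(AVG(age_days), 2), SUM(age_days).
  high: ids {2, 6, 8, 10} → ROUND(AVG(age_days), 2)=14.75, SUM(age_days)=59
  low: ids {1, 11} → ROUND(AVG(age_days), 2)=25, SUM(age_days)=50
  med: ids {3, 5, 7, 9} → ROUND(AVG(age_days), 2)=46, SUM(age_days)=184
  urgent: ids {4, 12} → ROUND(AVG(age_days), 2)=27.5, SUM(age_days)=55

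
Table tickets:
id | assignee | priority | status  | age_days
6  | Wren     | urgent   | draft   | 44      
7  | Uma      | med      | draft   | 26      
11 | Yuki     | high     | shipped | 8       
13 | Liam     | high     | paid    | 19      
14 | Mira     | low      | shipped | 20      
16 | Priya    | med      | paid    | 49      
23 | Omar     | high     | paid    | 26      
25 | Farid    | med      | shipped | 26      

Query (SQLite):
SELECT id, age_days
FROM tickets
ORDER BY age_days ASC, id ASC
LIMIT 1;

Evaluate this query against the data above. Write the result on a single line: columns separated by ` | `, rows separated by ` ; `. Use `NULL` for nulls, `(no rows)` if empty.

11 | 8

Sort by age_days asc, tiebreak id asc: (8, id=11), (19, id=13), (20, id=14), (26, id=7) …. Take first 1.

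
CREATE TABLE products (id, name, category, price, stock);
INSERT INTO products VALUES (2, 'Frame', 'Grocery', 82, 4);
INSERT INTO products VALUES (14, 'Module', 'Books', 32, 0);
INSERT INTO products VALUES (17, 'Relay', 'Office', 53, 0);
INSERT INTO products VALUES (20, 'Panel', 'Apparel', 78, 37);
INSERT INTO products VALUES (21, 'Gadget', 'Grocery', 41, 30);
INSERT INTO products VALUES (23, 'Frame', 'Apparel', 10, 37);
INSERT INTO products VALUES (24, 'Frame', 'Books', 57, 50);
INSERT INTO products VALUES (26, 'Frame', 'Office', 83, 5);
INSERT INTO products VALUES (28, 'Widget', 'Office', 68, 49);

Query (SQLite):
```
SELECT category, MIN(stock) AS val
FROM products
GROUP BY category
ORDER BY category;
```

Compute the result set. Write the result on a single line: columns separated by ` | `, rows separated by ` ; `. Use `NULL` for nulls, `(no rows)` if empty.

Apparel | 37 ; Books | 0 ; Grocery | 4 ; Office | 0

Partition products by category; compute MIN(stock) within each group.
  Apparel: ids {20, 23} → MIN(stock)=37
  Books: ids {14, 24} → MIN(stock)=0
  Grocery: ids {2, 21} → MIN(stock)=4
  Office: ids {17, 26, 28} → MIN(stock)=0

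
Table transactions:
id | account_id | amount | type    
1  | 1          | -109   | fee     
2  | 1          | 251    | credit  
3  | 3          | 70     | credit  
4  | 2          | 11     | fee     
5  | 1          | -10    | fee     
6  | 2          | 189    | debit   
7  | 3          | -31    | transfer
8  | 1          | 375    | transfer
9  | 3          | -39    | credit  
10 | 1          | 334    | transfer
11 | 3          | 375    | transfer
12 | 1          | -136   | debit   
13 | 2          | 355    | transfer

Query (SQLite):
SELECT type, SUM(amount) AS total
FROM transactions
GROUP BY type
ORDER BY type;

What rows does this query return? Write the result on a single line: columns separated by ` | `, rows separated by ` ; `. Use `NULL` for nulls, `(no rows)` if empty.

Partition transactions by type; compute SUM(amount) within each group.
  credit: ids {2, 3, 9} → SUM(amount)=282
  debit: ids {6, 12} → SUM(amount)=53
  fee: ids {1, 4, 5} → SUM(amount)=-108
  transfer: ids {7, 8, 10, 11, 13} → SUM(amount)=1408

credit | 282 ; debit | 53 ; fee | -108 ; transfer | 1408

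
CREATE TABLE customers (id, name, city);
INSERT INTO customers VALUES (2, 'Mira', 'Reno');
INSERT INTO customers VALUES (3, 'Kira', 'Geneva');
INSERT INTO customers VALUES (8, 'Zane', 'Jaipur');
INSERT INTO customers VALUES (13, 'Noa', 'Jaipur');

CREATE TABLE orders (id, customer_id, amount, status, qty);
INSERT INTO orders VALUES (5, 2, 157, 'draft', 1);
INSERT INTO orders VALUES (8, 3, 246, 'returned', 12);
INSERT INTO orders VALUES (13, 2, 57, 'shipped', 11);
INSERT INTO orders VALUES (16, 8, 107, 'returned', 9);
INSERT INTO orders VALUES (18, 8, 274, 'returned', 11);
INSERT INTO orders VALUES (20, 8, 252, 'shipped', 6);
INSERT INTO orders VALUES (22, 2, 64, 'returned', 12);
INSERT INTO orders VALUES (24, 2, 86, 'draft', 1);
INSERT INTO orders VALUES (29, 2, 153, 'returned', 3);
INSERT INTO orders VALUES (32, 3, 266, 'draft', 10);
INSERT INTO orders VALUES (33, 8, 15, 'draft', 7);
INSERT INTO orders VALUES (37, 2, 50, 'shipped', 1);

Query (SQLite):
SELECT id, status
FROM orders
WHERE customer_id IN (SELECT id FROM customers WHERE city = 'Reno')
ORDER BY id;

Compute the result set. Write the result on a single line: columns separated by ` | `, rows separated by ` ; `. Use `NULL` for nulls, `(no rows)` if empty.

5 | draft ; 13 | shipped ; 22 | returned ; 24 | draft ; 29 | returned ; 37 | shipped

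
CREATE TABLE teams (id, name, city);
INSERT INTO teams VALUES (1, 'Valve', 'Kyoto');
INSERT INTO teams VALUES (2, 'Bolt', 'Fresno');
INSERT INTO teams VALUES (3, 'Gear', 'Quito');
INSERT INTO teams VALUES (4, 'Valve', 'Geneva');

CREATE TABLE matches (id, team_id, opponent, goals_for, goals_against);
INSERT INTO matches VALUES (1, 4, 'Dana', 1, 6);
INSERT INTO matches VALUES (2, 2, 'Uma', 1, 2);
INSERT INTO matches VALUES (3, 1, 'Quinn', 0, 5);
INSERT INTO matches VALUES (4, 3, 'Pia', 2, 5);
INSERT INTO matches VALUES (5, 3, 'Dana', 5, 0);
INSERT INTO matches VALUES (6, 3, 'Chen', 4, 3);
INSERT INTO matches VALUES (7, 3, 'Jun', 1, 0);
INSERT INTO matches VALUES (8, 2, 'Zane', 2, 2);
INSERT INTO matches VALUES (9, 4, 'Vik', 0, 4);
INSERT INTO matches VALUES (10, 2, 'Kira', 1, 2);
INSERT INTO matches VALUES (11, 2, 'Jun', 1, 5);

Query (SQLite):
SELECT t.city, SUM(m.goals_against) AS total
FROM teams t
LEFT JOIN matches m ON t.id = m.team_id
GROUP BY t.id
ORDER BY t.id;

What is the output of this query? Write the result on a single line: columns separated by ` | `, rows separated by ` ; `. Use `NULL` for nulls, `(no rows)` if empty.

LEFT JOIN keeps every teams row; unmatched ones get NULL for matches columns.
Group by teams.id and compute SUM(m.goals_against). SUM over an all-NULL group is NULL.
  1: ids {3} → SUM(m.goals_against)=5
  2: ids {2, 8, 10, 11} → SUM(m.goals_against)=11
  3: ids {4, 5, 6, 7} → SUM(m.goals_against)=8
  4: ids {1, 9} → SUM(m.goals_against)=10

Kyoto | 5 ; Fresno | 11 ; Quito | 8 ; Geneva | 10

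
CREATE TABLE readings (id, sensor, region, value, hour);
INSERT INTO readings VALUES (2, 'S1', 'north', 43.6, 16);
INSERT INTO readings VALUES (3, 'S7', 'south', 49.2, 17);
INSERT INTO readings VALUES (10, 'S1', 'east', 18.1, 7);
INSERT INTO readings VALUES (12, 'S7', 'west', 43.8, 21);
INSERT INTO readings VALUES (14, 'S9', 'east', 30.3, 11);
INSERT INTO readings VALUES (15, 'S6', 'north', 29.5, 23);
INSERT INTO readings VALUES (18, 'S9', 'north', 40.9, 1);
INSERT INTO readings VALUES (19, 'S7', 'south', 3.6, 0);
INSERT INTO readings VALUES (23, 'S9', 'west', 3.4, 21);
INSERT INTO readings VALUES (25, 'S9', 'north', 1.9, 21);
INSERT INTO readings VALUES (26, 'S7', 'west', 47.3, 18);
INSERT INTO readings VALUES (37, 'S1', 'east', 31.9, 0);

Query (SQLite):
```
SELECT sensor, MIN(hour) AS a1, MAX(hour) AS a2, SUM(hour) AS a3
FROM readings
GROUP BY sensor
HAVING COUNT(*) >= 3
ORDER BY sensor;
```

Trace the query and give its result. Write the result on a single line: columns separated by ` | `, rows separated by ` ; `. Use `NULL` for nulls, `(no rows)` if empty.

Group readings by sensor.
Per group compute: MIN(hour), MAX(hour), SUM(hour).
HAVING: drop groups with fewer than 3 rows.
  S1: ids {2, 10, 37} → MIN(hour)=0, MAX(hour)=16, SUM(hour)=23
  S6: ids {15} → MIN(hour)=23, MAX(hour)=23, SUM(hour)=23
  S7: ids {3, 12, 19, 26} → MIN(hour)=0, MAX(hour)=21, SUM(hour)=56
  S9: ids {14, 18, 23, 25} → MIN(hour)=1, MAX(hour)=21, SUM(hour)=54

S1 | 0 | 16 | 23 ; S7 | 0 | 21 | 56 ; S9 | 1 | 21 | 54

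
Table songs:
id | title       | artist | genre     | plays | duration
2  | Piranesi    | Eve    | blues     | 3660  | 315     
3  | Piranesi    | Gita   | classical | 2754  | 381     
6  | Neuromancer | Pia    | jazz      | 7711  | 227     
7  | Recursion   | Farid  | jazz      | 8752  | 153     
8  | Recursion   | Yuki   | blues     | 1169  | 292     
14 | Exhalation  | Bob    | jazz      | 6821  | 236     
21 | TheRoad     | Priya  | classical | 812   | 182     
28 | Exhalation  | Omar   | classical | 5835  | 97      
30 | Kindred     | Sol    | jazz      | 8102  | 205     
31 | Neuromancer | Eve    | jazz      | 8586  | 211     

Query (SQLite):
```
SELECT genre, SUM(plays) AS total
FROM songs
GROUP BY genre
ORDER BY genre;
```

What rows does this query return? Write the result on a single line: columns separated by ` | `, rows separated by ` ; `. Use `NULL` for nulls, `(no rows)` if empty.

Partition songs by genre; compute SUM(plays) within each group.
  blues: ids {2, 8} → SUM(plays)=4829
  classical: ids {3, 21, 28} → SUM(plays)=9401
  jazz: ids {6, 7, 14, 30, 31} → SUM(plays)=39972

blues | 4829 ; classical | 9401 ; jazz | 39972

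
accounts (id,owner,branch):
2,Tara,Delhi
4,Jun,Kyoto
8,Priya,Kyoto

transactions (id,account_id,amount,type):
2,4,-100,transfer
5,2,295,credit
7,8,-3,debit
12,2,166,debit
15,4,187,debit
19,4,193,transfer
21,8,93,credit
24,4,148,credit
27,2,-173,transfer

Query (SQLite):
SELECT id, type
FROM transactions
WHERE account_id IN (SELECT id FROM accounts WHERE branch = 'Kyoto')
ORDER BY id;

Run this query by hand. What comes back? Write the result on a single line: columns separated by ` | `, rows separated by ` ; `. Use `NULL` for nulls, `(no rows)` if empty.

2 | transfer ; 7 | debit ; 15 | debit ; 19 | transfer ; 21 | credit ; 24 | credit

Inner query: accounts.id where branch = 'Kyoto'.
Outer: keep transactions rows whose account_id is in that set.
Inner query → {4, 8}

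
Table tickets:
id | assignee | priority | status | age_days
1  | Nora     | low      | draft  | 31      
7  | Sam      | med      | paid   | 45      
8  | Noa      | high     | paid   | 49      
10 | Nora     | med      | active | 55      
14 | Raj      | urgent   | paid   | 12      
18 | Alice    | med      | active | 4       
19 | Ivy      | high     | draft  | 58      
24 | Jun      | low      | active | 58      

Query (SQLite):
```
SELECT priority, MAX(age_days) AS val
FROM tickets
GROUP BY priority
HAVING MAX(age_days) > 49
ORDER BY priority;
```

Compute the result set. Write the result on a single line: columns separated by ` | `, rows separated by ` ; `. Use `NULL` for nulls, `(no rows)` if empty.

high | 58 ; low | 58 ; med | 55

Partition tickets by priority; compute MAX(age_days) within each group.
HAVING: keep groups where MAX(age_days) > 49.
  high: ids {8, 19} → MAX(age_days)=58
  low: ids {1, 24} → MAX(age_days)=58
  med: ids {7, 10, 18} → MAX(age_days)=55
  urgent: ids {14} → MAX(age_days)=12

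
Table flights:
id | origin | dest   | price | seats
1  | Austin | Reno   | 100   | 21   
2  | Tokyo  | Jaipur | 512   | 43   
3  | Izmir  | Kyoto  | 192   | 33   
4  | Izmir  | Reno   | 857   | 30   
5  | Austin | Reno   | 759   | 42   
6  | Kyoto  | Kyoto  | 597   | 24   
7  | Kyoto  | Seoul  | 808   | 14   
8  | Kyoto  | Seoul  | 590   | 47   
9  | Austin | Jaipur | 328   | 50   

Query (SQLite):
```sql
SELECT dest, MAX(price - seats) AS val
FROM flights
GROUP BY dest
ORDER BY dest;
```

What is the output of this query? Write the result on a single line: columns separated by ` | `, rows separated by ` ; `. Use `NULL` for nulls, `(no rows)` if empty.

For each row compute price - seats.
Group by dest; take MAX of the expression per group.
  Jaipur: ids {2, 9} → MAX(price - seats)=469
  Kyoto: ids {3, 6} → MAX(price - seats)=573
  Reno: ids {1, 4, 5} → MAX(price - seats)=827
  Seoul: ids {7, 8} → MAX(price - seats)=794

Jaipur | 469 ; Kyoto | 573 ; Reno | 827 ; Seoul | 794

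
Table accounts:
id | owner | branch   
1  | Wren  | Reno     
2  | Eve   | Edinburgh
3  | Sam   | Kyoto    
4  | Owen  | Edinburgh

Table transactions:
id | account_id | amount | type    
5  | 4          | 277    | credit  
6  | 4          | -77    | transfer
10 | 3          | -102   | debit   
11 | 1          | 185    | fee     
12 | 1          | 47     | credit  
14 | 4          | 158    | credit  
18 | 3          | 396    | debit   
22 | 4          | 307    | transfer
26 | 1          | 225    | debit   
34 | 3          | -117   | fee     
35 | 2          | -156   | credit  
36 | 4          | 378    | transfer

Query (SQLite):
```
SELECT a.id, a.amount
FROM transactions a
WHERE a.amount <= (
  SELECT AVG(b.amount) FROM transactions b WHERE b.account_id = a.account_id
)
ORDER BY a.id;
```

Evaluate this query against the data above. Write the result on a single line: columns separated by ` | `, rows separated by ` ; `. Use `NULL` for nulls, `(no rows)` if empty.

For each transactions row a, compute AVG(amount) over rows sharing a.account_id.
Keep row a if a.amount <= that per-group AVG.
  account_id=1: AVG(amount) = 152.333333
  account_id=2: AVG(amount) = -156.0
  account_id=3: AVG(amount) = 59.0
  account_id=4: AVG(amount) = 208.6

6 | -77 ; 10 | -102 ; 12 | 47 ; 14 | 158 ; 34 | -117 ; 35 | -156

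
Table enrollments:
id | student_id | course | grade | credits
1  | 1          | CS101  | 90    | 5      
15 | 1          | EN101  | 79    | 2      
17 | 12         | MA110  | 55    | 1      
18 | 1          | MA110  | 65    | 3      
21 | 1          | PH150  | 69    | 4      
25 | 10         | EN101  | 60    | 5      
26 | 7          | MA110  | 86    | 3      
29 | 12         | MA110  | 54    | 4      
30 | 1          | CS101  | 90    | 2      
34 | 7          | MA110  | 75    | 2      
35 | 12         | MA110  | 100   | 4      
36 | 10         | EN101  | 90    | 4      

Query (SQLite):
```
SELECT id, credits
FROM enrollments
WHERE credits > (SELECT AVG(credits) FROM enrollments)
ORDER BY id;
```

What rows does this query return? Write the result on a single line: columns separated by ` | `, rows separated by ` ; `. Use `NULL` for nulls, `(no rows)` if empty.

1 | 5 ; 21 | 4 ; 25 | 5 ; 29 | 4 ; 35 | 4 ; 36 | 4

Scalar subquery: AVG(credits) over all enrollments rows = 3.25.
Keep rows where credits > that value.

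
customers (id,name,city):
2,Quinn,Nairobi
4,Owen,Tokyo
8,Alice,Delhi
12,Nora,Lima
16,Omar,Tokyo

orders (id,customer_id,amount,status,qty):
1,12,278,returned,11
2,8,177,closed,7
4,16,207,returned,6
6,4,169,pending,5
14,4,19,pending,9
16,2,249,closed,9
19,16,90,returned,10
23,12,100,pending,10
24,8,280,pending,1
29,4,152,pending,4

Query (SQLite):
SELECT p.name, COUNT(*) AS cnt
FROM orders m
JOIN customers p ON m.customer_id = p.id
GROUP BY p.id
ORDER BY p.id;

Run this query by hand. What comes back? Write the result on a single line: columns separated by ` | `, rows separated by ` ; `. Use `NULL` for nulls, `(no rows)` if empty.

Quinn | 1 ; Owen | 3 ; Alice | 2 ; Nora | 2 ; Omar | 2

Join each orders row to its customers via customer_id.
Group joined rows by customers.id; compute COUNT(*) per group.
  2: ids {16} → COUNT(*)=1
  4: ids {6, 14, 29} → COUNT(*)=3
  8: ids {2, 24} → COUNT(*)=2
  12: ids {1, 23} → COUNT(*)=2
  16: ids {4, 19} → COUNT(*)=2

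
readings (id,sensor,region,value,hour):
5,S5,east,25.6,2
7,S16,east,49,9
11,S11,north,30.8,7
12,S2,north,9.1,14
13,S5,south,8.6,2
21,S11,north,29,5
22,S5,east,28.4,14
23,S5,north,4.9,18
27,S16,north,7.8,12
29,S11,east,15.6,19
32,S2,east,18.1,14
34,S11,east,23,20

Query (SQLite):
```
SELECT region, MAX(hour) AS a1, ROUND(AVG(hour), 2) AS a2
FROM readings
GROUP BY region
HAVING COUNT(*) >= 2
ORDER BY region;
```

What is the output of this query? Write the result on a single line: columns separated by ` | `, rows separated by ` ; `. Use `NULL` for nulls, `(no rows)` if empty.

east | 20 | 13 ; north | 18 | 11.2

Group readings by region.
Per group compute: MAX(hour), ROUND(AVG(hour), 2).
HAVING: drop groups with fewer than 2 rows.
  east: ids {5, 7, 22, 29, 32, 34} → MAX(hour)=20, ROUND(AVG(hour), 2)=13
  north: ids {11, 12, 21, 23, 27} → MAX(hour)=18, ROUND(AVG(hour), 2)=11.2
  south: ids {13} → MAX(hour)=2, ROUND(AVG(hour), 2)=2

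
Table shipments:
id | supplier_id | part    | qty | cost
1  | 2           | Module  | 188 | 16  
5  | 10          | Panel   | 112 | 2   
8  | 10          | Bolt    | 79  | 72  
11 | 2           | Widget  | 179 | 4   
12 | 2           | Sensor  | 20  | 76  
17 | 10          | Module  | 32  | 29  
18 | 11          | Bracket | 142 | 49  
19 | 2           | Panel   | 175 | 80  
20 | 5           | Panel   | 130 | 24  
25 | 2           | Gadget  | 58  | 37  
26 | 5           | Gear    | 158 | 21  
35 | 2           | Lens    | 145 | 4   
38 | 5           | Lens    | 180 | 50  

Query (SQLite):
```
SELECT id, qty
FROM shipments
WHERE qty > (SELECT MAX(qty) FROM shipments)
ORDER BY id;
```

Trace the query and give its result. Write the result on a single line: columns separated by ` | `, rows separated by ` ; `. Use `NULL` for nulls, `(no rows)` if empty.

(no rows)

Scalar subquery: MAX(qty) over all shipments rows = 188.
Keep rows where qty > that value.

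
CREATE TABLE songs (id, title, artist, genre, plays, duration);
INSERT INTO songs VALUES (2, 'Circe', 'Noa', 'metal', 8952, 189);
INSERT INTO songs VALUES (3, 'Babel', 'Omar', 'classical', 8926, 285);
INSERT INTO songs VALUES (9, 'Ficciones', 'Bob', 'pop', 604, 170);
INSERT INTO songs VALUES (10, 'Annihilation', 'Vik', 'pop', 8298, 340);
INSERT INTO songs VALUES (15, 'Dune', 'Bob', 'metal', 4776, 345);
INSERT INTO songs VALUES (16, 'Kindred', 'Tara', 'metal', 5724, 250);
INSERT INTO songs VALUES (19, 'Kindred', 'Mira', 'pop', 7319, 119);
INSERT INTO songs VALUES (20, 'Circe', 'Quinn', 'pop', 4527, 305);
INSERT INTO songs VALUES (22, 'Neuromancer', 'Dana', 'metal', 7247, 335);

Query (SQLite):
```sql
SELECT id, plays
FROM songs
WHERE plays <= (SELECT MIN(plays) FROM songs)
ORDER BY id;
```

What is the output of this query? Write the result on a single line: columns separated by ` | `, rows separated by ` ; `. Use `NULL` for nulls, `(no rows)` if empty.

Scalar subquery: MIN(plays) over all songs rows = 604.
Keep rows where plays <= that value.

9 | 604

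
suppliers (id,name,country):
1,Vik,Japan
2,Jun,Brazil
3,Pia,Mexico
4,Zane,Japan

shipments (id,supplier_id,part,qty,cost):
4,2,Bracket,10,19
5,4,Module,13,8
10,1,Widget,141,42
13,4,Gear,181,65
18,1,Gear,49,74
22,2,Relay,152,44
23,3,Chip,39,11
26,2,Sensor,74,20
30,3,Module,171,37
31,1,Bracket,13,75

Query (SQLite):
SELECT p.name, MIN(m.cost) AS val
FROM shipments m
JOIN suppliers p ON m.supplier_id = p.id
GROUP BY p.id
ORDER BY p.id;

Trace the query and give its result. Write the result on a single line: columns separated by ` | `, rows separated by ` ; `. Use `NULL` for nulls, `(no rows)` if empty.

Join each shipments row to its suppliers via supplier_id.
Group joined rows by suppliers.id; compute MIN(m.cost) per group.
  1: ids {10, 18, 31} → MIN(m.cost)=42
  2: ids {4, 22, 26} → MIN(m.cost)=19
  3: ids {23, 30} → MIN(m.cost)=11
  4: ids {5, 13} → MIN(m.cost)=8

Vik | 42 ; Jun | 19 ; Pia | 11 ; Zane | 8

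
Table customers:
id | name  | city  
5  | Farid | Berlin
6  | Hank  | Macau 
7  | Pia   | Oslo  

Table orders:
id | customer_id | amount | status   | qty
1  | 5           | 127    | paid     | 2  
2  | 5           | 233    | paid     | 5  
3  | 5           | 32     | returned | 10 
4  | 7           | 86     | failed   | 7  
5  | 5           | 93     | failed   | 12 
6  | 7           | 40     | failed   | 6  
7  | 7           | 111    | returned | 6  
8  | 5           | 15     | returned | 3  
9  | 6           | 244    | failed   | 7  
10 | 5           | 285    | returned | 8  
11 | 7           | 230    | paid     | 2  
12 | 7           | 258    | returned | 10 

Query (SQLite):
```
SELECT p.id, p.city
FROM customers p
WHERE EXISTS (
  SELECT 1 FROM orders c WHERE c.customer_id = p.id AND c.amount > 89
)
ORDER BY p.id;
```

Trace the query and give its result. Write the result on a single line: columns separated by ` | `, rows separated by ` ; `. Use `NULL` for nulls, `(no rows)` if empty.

For each customers row, check whether any orders with matching customer_id has amount > 89.
Keep rows where that is true.

5 | Berlin ; 6 | Macau ; 7 | Oslo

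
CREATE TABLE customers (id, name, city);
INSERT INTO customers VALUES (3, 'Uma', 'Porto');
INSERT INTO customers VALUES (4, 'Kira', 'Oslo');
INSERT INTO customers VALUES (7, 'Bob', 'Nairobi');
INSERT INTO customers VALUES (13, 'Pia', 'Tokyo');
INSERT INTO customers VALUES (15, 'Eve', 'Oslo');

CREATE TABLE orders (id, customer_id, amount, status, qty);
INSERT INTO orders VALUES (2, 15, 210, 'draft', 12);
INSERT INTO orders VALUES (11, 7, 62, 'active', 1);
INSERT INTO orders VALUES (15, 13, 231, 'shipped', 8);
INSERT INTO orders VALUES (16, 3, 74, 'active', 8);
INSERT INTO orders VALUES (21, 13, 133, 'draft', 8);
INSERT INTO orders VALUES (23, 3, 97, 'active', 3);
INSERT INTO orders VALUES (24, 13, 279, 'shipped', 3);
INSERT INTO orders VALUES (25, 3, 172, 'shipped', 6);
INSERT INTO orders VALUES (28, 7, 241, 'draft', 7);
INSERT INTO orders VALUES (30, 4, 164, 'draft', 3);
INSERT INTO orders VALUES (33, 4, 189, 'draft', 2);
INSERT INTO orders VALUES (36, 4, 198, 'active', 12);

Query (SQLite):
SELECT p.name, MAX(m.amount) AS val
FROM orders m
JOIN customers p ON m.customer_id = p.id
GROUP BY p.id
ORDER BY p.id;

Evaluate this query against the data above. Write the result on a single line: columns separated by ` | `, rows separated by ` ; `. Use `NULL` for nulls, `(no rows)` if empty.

Uma | 172 ; Kira | 198 ; Bob | 241 ; Pia | 279 ; Eve | 210

Join each orders row to its customers via customer_id.
Group joined rows by customers.id; compute MAX(m.amount) per group.
  3: ids {16, 23, 25} → MAX(m.amount)=172
  4: ids {30, 33, 36} → MAX(m.amount)=198
  7: ids {11, 28} → MAX(m.amount)=241
  13: ids {15, 21, 24} → MAX(m.amount)=279
  15: ids {2} → MAX(m.amount)=210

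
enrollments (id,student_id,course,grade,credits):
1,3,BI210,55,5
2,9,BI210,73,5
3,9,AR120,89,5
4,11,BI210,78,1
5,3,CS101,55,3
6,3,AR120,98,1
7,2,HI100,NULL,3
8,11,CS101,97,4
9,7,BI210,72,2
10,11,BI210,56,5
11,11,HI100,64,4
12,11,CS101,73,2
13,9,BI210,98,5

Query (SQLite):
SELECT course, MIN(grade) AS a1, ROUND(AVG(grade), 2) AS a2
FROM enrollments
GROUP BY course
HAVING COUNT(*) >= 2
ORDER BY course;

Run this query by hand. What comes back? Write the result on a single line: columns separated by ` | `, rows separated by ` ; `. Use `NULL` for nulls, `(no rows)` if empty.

AR120 | 89 | 93.5 ; BI210 | 55 | 72 ; CS101 | 55 | 75 ; HI100 | 64 | 64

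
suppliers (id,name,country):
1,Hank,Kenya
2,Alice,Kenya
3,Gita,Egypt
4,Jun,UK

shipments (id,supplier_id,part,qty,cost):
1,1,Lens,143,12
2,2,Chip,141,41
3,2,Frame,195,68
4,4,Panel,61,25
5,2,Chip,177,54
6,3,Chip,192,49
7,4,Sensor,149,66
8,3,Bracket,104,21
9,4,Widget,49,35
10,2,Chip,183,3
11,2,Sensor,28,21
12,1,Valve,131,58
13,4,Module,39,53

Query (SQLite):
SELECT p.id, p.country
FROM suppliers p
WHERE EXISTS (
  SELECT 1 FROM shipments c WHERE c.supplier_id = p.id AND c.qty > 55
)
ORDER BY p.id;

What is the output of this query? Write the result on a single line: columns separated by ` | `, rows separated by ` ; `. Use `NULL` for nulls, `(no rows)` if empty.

For each suppliers row, check whether any shipments with matching supplier_id has qty > 55.
Keep rows where that is true.

1 | Kenya ; 2 | Kenya ; 3 | Egypt ; 4 | UK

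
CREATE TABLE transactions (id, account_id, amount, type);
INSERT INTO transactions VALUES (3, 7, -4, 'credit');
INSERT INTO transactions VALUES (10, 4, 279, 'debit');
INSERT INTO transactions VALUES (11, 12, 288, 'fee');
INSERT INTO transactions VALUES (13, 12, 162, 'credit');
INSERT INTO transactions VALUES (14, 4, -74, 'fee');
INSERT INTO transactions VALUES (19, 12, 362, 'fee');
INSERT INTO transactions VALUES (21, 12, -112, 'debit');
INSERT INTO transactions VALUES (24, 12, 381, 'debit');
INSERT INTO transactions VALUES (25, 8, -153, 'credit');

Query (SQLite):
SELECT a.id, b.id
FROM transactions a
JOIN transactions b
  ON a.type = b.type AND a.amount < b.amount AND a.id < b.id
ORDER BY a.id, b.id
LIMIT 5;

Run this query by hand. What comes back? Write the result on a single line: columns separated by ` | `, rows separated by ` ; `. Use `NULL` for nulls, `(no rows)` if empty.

3 | 13 ; 10 | 24 ; 11 | 19 ; 14 | 19 ; 21 | 24

Pairs (a,b) with same type, a.amount < b.amount, a.id < b.id.
type groups: credit:{3,13,25} debit:{10,21,24} fee:{11,14,19}
Ordered by (a.id, b.id); first 5.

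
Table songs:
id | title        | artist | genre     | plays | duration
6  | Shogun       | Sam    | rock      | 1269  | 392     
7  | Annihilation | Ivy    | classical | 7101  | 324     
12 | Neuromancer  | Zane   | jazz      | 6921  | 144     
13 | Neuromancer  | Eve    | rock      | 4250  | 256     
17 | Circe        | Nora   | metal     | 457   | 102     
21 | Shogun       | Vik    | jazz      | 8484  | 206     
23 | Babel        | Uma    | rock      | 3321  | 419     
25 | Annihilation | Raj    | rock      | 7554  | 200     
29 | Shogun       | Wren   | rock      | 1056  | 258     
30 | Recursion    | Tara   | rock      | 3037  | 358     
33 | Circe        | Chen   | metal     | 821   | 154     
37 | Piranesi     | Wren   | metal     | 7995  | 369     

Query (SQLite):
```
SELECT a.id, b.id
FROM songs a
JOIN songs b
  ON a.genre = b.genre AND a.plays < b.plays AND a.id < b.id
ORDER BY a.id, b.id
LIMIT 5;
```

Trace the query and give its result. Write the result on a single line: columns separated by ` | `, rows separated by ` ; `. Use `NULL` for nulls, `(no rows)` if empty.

6 | 13 ; 6 | 23 ; 6 | 25 ; 6 | 30 ; 12 | 21

Pairs (a,b) with same genre, a.plays < b.plays, a.id < b.id.
genre groups: classical:{7} jazz:{12,21} metal:{17,33,37} rock:{6,13,23,25,29,30}
Ordered by (a.id, b.id); first 5.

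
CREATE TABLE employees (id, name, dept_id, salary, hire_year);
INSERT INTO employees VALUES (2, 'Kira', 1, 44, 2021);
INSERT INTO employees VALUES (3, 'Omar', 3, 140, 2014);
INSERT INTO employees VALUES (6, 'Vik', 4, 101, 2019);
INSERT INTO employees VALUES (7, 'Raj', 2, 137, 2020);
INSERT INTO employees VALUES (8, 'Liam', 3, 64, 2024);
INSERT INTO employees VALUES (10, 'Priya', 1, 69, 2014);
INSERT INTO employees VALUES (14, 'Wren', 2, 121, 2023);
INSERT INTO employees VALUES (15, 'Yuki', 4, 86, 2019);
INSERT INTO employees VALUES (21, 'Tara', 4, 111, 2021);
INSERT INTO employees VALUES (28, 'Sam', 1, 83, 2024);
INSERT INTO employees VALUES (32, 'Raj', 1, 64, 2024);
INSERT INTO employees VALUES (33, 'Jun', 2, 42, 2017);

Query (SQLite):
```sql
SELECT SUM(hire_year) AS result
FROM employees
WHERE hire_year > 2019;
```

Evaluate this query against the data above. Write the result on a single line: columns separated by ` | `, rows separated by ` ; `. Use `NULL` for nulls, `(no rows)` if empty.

Rows where hire_year > 2019 → hire_year values: [2021, 2020, 2024, 2023, 2021, 2024, 2024].
SUM of non-NULL values = 14157.

14157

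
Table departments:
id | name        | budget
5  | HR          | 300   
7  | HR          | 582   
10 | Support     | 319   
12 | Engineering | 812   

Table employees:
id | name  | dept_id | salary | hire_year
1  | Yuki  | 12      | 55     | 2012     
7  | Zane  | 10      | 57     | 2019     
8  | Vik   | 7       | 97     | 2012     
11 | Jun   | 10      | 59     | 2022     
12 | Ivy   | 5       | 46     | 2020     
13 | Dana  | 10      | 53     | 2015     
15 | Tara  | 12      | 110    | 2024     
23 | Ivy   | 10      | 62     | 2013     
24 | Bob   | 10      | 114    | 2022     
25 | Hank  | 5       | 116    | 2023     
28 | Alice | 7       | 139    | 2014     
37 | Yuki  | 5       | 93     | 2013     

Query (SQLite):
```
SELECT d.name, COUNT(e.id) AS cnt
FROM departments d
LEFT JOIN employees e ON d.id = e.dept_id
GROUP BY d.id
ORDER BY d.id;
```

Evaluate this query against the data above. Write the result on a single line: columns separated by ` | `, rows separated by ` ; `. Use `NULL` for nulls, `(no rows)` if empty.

LEFT JOIN keeps every departments row; unmatched ones get NULL for employees columns.
Group by departments.id and compute COUNT(e.id). COUNT(col) of an all-NULL group is 0.
  5: ids {12, 25, 37} → COUNT(e.id)=3
  7: ids {8, 28} → COUNT(e.id)=2
  10: ids {7, 11, 13, 23, 24} → COUNT(e.id)=5
  12: ids {1, 15} → COUNT(e.id)=2

HR | 3 ; HR | 2 ; Support | 5 ; Engineering | 2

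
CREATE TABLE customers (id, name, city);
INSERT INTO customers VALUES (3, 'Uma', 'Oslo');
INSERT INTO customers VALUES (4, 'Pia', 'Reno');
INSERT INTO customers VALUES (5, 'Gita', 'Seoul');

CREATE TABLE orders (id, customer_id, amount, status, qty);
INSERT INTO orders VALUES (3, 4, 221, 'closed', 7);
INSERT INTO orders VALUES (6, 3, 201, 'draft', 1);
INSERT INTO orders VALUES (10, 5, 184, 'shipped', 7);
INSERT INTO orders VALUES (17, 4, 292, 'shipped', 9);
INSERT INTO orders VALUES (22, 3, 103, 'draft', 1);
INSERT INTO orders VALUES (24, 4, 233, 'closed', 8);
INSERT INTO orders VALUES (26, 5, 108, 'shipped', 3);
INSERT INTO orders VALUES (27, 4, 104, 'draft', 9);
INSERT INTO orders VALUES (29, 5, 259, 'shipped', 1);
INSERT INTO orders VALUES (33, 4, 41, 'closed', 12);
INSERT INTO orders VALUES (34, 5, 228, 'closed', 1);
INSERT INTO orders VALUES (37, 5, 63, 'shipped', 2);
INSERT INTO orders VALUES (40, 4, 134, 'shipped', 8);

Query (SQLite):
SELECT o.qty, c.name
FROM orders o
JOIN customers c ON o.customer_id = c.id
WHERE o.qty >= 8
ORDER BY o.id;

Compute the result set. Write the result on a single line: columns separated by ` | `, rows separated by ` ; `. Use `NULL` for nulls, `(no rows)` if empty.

9 | Pia ; 8 | Pia ; 9 | Pia ; 12 | Pia ; 8 | Pia

Each orders row matches the customers row where customer_id = customers.id.
Then keep rows with o.qty >= 8.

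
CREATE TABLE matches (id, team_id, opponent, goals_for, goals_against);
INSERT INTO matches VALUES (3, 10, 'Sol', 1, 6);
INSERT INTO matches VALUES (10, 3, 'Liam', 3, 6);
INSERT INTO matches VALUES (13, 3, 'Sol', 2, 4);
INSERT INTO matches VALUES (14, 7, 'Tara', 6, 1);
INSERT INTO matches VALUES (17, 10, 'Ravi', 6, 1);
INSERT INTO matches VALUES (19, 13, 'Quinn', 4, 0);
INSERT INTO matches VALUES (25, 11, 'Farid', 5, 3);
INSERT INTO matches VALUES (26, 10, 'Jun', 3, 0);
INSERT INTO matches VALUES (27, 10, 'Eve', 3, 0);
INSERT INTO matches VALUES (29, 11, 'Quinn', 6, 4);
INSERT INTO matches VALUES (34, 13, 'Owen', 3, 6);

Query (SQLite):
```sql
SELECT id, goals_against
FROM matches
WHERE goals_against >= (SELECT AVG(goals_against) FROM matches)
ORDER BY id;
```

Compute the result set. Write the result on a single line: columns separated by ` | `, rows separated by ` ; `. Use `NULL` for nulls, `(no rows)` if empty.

3 | 6 ; 10 | 6 ; 13 | 4 ; 25 | 3 ; 29 | 4 ; 34 | 6

Scalar subquery: AVG(goals_against) over all matches rows = 2.818182 (≈; comparison uses full precision).
Keep rows where goals_against >= that value.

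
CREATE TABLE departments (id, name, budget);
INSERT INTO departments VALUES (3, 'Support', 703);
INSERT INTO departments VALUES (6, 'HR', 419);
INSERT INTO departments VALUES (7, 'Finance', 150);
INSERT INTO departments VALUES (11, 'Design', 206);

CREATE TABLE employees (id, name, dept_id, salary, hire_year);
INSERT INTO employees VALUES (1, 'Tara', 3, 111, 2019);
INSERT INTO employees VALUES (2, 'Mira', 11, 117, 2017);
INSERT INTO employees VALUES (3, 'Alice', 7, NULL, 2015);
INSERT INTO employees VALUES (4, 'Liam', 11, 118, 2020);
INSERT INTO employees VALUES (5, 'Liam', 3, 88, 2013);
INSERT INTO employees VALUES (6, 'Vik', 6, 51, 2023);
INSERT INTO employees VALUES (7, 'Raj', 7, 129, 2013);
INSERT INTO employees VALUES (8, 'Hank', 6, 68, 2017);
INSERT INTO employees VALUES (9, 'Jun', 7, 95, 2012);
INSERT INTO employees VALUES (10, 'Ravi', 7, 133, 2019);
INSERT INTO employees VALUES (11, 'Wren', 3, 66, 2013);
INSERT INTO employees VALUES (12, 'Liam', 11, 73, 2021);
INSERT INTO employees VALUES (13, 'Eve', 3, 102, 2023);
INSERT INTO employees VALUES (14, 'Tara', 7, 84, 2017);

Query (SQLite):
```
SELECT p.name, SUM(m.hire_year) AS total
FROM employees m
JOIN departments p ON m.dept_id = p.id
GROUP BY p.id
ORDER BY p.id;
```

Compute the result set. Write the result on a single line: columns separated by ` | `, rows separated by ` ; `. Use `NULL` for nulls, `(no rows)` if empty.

Support | 8068 ; HR | 4040 ; Finance | 10076 ; Design | 6058

Join each employees row to its departments via dept_id.
Group joined rows by departments.id; compute SUM(m.hire_year) per group.
  3: ids {1, 5, 11, 13} → SUM(m.hire_year)=8068
  6: ids {6, 8} → SUM(m.hire_year)=4040
  7: ids {3, 7, 9, 10, 14} → SUM(m.hire_year)=10076
  11: ids {2, 4, 12} → SUM(m.hire_year)=6058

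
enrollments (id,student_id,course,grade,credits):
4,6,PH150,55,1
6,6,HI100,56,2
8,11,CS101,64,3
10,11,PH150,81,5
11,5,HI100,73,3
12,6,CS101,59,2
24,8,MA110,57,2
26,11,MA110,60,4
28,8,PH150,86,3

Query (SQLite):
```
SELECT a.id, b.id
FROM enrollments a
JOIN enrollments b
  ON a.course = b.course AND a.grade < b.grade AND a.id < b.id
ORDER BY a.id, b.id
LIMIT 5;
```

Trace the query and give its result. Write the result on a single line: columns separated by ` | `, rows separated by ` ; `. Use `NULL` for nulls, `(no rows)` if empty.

Pairs (a,b) with same course, a.grade < b.grade, a.id < b.id.
course groups: CS101:{8,12} HI100:{6,11} MA110:{24,26} PH150:{4,10,28}
Ordered by (a.id, b.id); first 5.

4 | 10 ; 4 | 28 ; 6 | 11 ; 10 | 28 ; 24 | 26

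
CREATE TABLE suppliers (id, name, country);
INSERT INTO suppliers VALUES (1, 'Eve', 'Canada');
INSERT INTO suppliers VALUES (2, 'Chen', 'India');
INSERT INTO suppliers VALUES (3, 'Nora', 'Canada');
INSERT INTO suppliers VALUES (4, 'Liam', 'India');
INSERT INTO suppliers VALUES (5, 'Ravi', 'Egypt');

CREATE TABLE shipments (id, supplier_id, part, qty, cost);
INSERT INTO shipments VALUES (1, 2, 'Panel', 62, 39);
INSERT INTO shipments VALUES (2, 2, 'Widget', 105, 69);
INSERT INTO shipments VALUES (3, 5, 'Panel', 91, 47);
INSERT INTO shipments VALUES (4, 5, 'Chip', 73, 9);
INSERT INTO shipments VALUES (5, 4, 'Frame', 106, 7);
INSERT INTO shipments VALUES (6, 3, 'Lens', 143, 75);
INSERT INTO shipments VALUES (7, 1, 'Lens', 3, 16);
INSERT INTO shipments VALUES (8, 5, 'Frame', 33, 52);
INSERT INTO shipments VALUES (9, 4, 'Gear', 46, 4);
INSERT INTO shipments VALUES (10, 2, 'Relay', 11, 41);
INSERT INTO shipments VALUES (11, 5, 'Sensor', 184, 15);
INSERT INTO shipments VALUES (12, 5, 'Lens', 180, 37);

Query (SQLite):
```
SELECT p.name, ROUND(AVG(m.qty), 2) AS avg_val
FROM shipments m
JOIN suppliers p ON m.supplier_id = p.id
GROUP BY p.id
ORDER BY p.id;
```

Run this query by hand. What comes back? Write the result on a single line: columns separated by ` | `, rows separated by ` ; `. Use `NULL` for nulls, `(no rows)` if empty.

Eve | 3 ; Chen | 59.33 ; Nora | 143 ; Liam | 76 ; Ravi | 112.2

Join each shipments row to its suppliers via supplier_id.
Group joined rows by suppliers.id; compute ROUND(AVG(m.qty), 2) per group.
  1: ids {7} → ROUND(AVG(m.qty), 2)=3
  2: ids {1, 2, 10} → ROUND(AVG(m.qty), 2)=59.33
  3: ids {6} → ROUND(AVG(m.qty), 2)=143
  4: ids {5, 9} → ROUND(AVG(m.qty), 2)=76
  5: ids {3, 4, 8, 11, 12} → ROUND(AVG(m.qty), 2)=112.2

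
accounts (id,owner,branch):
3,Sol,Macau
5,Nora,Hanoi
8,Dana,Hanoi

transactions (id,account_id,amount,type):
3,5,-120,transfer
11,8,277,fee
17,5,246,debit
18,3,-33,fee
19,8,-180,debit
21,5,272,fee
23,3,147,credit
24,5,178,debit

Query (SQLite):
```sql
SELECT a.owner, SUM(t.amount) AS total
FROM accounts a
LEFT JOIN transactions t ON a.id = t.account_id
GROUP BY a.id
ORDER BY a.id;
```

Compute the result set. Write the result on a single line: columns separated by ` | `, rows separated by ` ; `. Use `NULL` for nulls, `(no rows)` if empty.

LEFT JOIN keeps every accounts row; unmatched ones get NULL for transactions columns.
Group by accounts.id and compute SUM(t.amount). SUM over an all-NULL group is NULL.
  3: ids {18, 23} → SUM(t.amount)=114
  5: ids {3, 17, 21, 24} → SUM(t.amount)=576
  8: ids {11, 19} → SUM(t.amount)=97

Sol | 114 ; Nora | 576 ; Dana | 97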